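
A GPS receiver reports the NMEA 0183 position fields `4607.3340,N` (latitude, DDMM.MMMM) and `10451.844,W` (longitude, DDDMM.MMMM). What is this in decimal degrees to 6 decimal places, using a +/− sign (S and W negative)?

46.122233, -104.864067

φ: degrees = first 2 digits = 46, minutes = 7.334; 46 + 7.334/60 = 46.1222333
N ⇒ keep positive
Lon: degrees = first 3 digits = 104, minutes = 51.844; 104 + 51.844/60 = 104.8640667
W ⇒ negate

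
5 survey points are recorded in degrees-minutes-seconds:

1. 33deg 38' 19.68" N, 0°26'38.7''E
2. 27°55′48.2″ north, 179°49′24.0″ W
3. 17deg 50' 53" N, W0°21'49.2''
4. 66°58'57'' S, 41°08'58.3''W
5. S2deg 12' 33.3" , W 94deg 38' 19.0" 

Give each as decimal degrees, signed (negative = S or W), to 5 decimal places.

1. 33.63880, 0.44408
2. 27.93006, -179.82333
3. 17.84806, -0.36367
4. -66.98250, -41.14953
5. -2.20925, -94.63861

Point 1:
  Latitude: 33 + 38/60 + 19.68/3600 = 33.638800
  N ⇒ keep positive
  Lon: 0 + 26/60 + 38.7/3600 = 0.444083
  E ⇒ keep positive
Point 2:
  φ: 27 + 55/60 + 48.2/3600 = 27.930056
  N ⇒ keep positive
  Longitude: 49′ + 24″ = 49.40000′; 179 + 49.40000/60 = 179.823333
  W → negative
Point 3:
  φ: 50′ + 53″ = 50.88333′; 17 + 50.88333/60 = 17.848056
  N ⇒ keep positive
  Lon: 0 + 21/60 + 49.2/3600 = 0.363667
  hemisphere W, so the sign is −
Point 4:
  φ: 66° + 58/60 + 57/3600 = 66 + 0.966667 + 0.015833 = 66.982500
  S → negative
  λ: 8′ + 58.3″ = 8.97167′; 41 + 8.97167/60 = 41.149528
  W ⇒ negate
Point 5:
  Latitude: 12′ + 33.3″ = 12.55500′; 2 + 12.55500/60 = 2.209250
  S → negative
  Longitude: 94° + 38/60 + 19/3600 = 94 + 0.633333 + 0.005278 = 94.638611
  hemisphere W, so the sign is −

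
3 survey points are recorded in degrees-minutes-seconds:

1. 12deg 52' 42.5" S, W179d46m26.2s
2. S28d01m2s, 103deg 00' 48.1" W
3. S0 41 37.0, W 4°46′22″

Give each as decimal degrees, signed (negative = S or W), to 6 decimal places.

Point 1:
  Lat: 12° + 52/60 + 42.5/3600 = 12 + 0.866667 + 0.011806 = 12.8784722
  hemisphere S, so the sign is −
  λ: 179° + 46/60 + 26.2/3600 = 179 + 0.766667 + 0.007278 = 179.7739444
  W → negative
Point 2:
  Lat: 1′ + 2″ = 1.03333′; 28 + 1.03333/60 = 28.0172222
  S ⇒ negate
  Longitude: 103° + 0/60 + 48.1/3600 = 103 + 0.000000 + 0.013361 = 103.0133611
  W ⇒ negate
Point 3:
  φ: 0 + 41/60 + 37/3600 = 0.6936111
  hemisphere S, so the sign is −
  λ: 4 + 46/60 + 22/3600 = 4.7727778
  hemisphere W, so the sign is −

1. -12.878472, -179.773944
2. -28.017222, -103.013361
3. -0.693611, -4.772778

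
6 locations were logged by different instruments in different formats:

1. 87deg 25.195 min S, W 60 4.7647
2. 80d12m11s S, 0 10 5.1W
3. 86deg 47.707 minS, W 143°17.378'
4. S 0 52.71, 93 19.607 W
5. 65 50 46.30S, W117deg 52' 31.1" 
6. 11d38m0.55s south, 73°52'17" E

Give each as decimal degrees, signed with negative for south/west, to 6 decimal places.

1. -87.419917, -60.079412
2. -80.203056, -0.168083
3. -86.795117, -143.289633
4. -0.878500, -93.326783
5. -65.846194, -117.875306
6. -11.633486, 73.871389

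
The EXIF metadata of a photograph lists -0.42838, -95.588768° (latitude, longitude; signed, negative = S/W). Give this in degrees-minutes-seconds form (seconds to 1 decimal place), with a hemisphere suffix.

0°25′42.2″ S, 95°35′19.6″ W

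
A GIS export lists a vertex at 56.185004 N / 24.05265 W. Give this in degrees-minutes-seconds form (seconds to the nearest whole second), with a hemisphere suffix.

56°11′6″ N, 24°03′10″ W

Lat: 0.185004° → 11.10024′; 0.10024 × 60 = 6.01″
λ: whole degrees 24; 3.15900′ → 3′ and 9.54″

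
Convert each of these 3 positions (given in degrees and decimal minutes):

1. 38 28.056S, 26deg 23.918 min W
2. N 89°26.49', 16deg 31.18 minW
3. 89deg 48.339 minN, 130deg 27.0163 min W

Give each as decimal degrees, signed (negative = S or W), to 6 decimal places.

1. -38.467600, -26.398633
2. 89.441500, -16.519667
3. 89.805650, -130.450272

Point 1:
  Lat: 28.056′ = 0.467600°; total 38.4676000
  S ⇒ negate
  Longitude: 23.918′ = 0.398633°; total 26.3986333
  W ⇒ negate
Point 2:
  Lat: 89 + 26.49/60 = 89.4415000
  N ⇒ keep positive
  λ: 16 + 31.18/60 = 16.5196667
  hemisphere W, so the sign is −
Point 3:
  Lat: 89 + 48.339/60 = 89.8056500
  N ⇒ keep positive
  Lon: 130 + 27.0163/60 = 130.4502717
  hemisphere W, so the sign is −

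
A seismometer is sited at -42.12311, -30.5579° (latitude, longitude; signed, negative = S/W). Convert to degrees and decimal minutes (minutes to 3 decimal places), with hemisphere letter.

Latitude is negative → S; |value| = 42.123110
φ: fractional part 0.123110 → 7.38660 minutes
Longitude is negative → W; |value| = 30.557900
λ: fractional part 0.557900 → 33.47400 minutes

42° 7.387′ S, 30° 33.474′ W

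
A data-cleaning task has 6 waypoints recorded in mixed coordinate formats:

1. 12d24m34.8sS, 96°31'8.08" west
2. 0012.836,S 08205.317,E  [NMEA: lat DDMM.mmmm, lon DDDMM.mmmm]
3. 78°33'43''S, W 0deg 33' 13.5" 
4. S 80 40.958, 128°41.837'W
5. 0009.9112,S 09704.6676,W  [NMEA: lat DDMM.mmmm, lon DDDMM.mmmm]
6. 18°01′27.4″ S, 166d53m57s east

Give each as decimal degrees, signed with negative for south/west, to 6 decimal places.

Point 1:
  Latitude: 12 + 24/60 + 34.8/3600 = 12.4096667
  S ⇒ negate
  Lon: 96° + 31/60 + 8.08/3600 = 96 + 0.516667 + 0.002244 = 96.5189111
  hemisphere W, so the sign is −
Point 2:
  Lat: split at 2 digits → 00° and 12.836′; 0 + 12.836/60 = 0.2139333
  S ⇒ negate
  λ: split at 3 digits → 082° and 5.317′; 82 + 5.317/60 = 82.0886167
  E ⇒ keep positive
Point 3:
  Latitude: 78° + 33/60 + 43/3600 = 78 + 0.550000 + 0.011944 = 78.5619444
  hemisphere S, so the sign is −
  Lon: 33′ + 13.5″ = 33.22500′; 0 + 33.22500/60 = 0.5537500
  hemisphere W, so the sign is −
Point 4:
  Lat: 80 + 40.958/60 = 80.6826333
  S ⇒ negate
  Longitude: 41.837′ = 0.697283°; total 128.6972833
  hemisphere W, so the sign is −
Point 5:
  Lat: degrees = first 2 digits = 0, minutes = 9.9112; 0 + 9.9112/60 = 0.1651867
  S ⇒ negate
  Longitude: degrees = first 3 digits = 97, minutes = 4.6676; 97 + 4.6676/60 = 97.0777933
  hemisphere W, so the sign is −
Point 6:
  Lat: 18° + 1/60 + 27.4/3600 = 18 + 0.016667 + 0.007611 = 18.0242778
  S ⇒ negate
  Longitude: 166° + 53/60 + 57/3600 = 166 + 0.883333 + 0.015833 = 166.8991667
  E ⇒ keep positive

1. -12.409667, -96.518911
2. -0.213933, 82.088617
3. -78.561944, -0.553750
4. -80.682633, -128.697283
5. -0.165187, -97.077793
6. -18.024278, 166.899167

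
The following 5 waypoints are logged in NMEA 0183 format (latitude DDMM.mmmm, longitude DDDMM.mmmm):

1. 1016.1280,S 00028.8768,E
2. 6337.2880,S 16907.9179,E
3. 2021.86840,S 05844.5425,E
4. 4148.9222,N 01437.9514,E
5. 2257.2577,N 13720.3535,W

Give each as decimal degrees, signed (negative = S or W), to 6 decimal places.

1. -10.268800, 0.481280
2. -63.621467, 169.131965
3. -20.364473, 58.742375
4. 41.815370, 14.632523
5. 22.954295, -137.339225

Point 1:
  Lat: split at 2 digits → 10° and 16.128′; 10 + 16.128/60 = 10.2688000
  S → negative
  λ: degrees = first 3 digits = 0, minutes = 28.8768; 0 + 28.8768/60 = 0.4812800
  E → positive
Point 2:
  φ: degrees = first 2 digits = 63, minutes = 37.288; 63 + 37.288/60 = 63.6214667
  S → negative
  λ: degrees = first 3 digits = 169, minutes = 7.9179; 169 + 7.9179/60 = 169.1319650
  E → positive
Point 3:
  Lat: degrees = first 2 digits = 20, minutes = 21.8684; 20 + 21.8684/60 = 20.3644733
  S → negative
  Longitude: split at 3 digits → 058° and 44.5425′; 58 + 44.5425/60 = 58.7423750
  E → positive
Point 4:
  Lat: split at 2 digits → 41° and 48.9222′; 41 + 48.9222/60 = 41.8153700
  N ⇒ keep positive
  Longitude: degrees = first 3 digits = 14, minutes = 37.9514; 14 + 37.9514/60 = 14.6325233
  E ⇒ keep positive
Point 5:
  Lat: degrees = first 2 digits = 22, minutes = 57.2577; 22 + 57.2577/60 = 22.9542950
  N ⇒ keep positive
  Lon: split at 3 digits → 137° and 20.3535′; 137 + 20.3535/60 = 137.3392250
  W ⇒ negate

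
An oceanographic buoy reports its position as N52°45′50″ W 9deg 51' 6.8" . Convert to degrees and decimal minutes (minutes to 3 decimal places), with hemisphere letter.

52° 45.833′ N, 9° 51.113′ W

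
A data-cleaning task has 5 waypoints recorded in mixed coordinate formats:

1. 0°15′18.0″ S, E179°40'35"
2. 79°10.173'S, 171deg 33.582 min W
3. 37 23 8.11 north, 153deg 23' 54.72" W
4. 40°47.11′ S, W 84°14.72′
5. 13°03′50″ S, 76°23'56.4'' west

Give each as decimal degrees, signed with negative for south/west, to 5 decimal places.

1. -0.25500, 179.67639
2. -79.16955, -171.55970
3. 37.38559, -153.39853
4. -40.78517, -84.24533
5. -13.06389, -76.39900

Point 1:
  Latitude: 0° + 15/60 + 18/3600 = 0 + 0.250000 + 0.005000 = 0.255000
  S → negative
  Lon: 179 + 40/60 + 35/3600 = 179.676389
  E → positive
Point 2:
  Latitude: 10.173′ = 0.169550°; total 79.169550
  S ⇒ negate
  λ: 171 + 33.582/60 = 171.559700
  W ⇒ negate
Point 3:
  φ: 23′ + 8.11″ = 23.13517′; 37 + 23.13517/60 = 37.385586
  N ⇒ keep positive
  Lon: 153 + 23/60 + 54.72/3600 = 153.398533
  W → negative
Point 4:
  φ: 40 + 47.11/60 = 40.785167
  hemisphere S, so the sign is −
  λ: 84 + 14.72/60 = 84.245333
  hemisphere W, so the sign is −
Point 5:
  φ: 13° + 3/60 + 50/3600 = 13 + 0.050000 + 0.013889 = 13.063889
  S → negative
  Longitude: 23′ + 56.4″ = 23.94000′; 76 + 23.94000/60 = 76.399000
  hemisphere W, so the sign is −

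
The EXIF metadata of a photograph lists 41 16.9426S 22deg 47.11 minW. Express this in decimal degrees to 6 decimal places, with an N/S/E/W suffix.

Lat: 16.9426′ = 0.282377°; total 41.2823767
Longitude: 47.11′ = 0.785167°; total 22.7851667

41.282377° S, 22.785167° W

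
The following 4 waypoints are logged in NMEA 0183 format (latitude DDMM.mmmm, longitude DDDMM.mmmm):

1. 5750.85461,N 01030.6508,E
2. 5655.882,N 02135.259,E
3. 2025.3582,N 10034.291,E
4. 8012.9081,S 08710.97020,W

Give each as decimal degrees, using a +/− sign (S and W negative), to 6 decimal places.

1. 57.847577, 10.510847
2. 56.931367, 21.587650
3. 20.422637, 100.571517
4. -80.215135, -87.182837

Point 1:
  Latitude: split at 2 digits → 57° and 50.85461′; 57 + 50.85461/60 = 57.8475768
  N → positive
  Longitude: split at 3 digits → 010° and 30.6508′; 10 + 30.6508/60 = 10.5108467
  E ⇒ keep positive
Point 2:
  Latitude: split at 2 digits → 56° and 55.882′; 56 + 55.882/60 = 56.9313667
  N → positive
  λ: degrees = first 3 digits = 21, minutes = 35.259; 21 + 35.259/60 = 21.5876500
  E ⇒ keep positive
Point 3:
  Latitude: split at 2 digits → 20° and 25.3582′; 20 + 25.3582/60 = 20.4226367
  N → positive
  Lon: degrees = first 3 digits = 100, minutes = 34.291; 100 + 34.291/60 = 100.5715167
  E ⇒ keep positive
Point 4:
  Lat: degrees = first 2 digits = 80, minutes = 12.9081; 80 + 12.9081/60 = 80.2151350
  hemisphere S, so the sign is −
  Longitude: split at 3 digits → 087° and 10.9702′; 87 + 10.9702/60 = 87.1828367
  W → negative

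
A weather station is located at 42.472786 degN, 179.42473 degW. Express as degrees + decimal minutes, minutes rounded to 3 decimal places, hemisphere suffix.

42° 28.367′ N, 179° 25.484′ W

Lat: fractional part 0.472786 → 28.36716 minutes
λ: minutes = (179.424730 − 179) × 60 = 25.48380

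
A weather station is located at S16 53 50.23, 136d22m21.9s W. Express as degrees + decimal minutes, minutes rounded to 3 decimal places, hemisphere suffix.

Latitude: 53 + 50.23/60 = 53.83717′
Lon: seconds/60 = 0.36500; minutes = 22 + 0.36500 = 22.36500

16° 53.837′ S, 136° 22.365′ W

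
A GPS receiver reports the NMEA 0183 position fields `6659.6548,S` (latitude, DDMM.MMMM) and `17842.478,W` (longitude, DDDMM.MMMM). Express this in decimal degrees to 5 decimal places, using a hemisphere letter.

Latitude: degrees = first 2 digits = 66, minutes = 59.6548; 66 + 59.6548/60 = 66.994247
Longitude: split at 3 digits → 178° and 42.478′; 178 + 42.478/60 = 178.707967

66.99425° S, 178.70797° W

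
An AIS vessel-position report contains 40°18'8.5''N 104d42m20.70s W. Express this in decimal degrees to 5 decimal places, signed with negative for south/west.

40.30236, -104.70575

Latitude: 40 + 18/60 + 8.5/3600 = 40.302361
N → positive
Lon: 42′ + 20.7″ = 42.34500′; 104 + 42.34500/60 = 104.705750
W ⇒ negate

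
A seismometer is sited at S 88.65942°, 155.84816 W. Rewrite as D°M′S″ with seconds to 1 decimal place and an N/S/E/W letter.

φ: 0.659420 × 60 = 39.56520′ → 39′, remainder × 60 = 33.912″
Lon: 0.848160 × 60 = 50.88960′ → 50′, remainder × 60 = 53.376″

88°39′33.9″ S, 155°50′53.4″ W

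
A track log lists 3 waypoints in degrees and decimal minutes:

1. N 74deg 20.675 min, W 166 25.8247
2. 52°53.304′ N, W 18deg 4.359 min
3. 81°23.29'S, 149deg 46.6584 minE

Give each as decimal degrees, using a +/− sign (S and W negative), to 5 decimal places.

Point 1:
  φ: 74 + 20.675/60 = 74.344583
  N → positive
  Longitude: 166 + 25.8247/60 = 166.430412
  W ⇒ negate
Point 2:
  φ: 53.304′ = 0.888400°; total 52.888400
  N → positive
  Lon: 18 + 4.359/60 = 18.072650
  W → negative
Point 3:
  φ: 23.29′ = 0.388167°; total 81.388167
  S → negative
  Longitude: 46.6584′ = 0.777640°; total 149.777640
  E ⇒ keep positive

1. 74.34458, -166.43041
2. 52.88840, -18.07265
3. -81.38817, 149.77764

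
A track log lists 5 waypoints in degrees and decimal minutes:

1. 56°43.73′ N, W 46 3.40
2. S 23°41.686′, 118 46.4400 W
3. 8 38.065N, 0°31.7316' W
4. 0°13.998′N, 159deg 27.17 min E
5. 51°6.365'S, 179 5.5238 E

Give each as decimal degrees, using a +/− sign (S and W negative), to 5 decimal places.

1. 56.72883, -46.05667
2. -23.69477, -118.77400
3. 8.63442, -0.52886
4. 0.23330, 159.45283
5. -51.10608, 179.09206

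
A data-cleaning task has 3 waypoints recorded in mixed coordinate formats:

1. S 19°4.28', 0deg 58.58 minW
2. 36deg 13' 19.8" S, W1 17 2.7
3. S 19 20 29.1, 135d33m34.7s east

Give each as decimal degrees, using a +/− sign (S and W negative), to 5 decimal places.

1. -19.07133, -0.97633
2. -36.22217, -1.28408
3. -19.34142, 135.55964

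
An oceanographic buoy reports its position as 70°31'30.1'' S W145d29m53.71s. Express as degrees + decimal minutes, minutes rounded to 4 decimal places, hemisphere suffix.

70° 31.5017′ S, 145° 29.8952′ W

Lat: 31 + 30.1/60 = 31.501667′
Lon: seconds/60 = 0.89517; minutes = 29 + 0.89517 = 29.895167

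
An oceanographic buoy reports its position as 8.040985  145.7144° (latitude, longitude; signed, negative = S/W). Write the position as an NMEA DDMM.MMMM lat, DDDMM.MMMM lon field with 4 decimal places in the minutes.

0802.4591,N / 14542.8640,E

Latitude: minutes = (8.040985 − 8) × 60 = 2.459100
λ: 145° + 0.714400 × 60 = 145° 42.864000′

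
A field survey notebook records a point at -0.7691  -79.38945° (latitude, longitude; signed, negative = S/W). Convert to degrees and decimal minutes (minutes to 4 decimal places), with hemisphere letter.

Latitude is negative → S; |value| = 0.769100
Latitude: 0° + 0.769100 × 60 = 0° 46.146000′
Longitude is negative → W; |value| = 79.389450
λ: fractional part 0.389450 → 23.367000 minutes

0° 46.1460′ S, 79° 23.3670′ W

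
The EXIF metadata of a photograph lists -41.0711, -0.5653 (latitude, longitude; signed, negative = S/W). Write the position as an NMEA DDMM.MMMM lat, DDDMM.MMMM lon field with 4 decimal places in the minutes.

4104.2660,S / 00033.9180,W

Latitude is negative → S; |value| = 41.071100
Lat: 41° + 0.071100 × 60 = 41° 4.266000′
Longitude is negative → W; |value| = 0.565300
λ: fractional part 0.565300 → 33.918000 minutes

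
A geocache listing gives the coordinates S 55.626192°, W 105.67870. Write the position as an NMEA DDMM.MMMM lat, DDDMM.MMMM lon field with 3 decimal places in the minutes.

5537.572,S / 10540.722,W

Latitude: 55° + 0.626192 × 60 = 55° 37.57152′
λ: minutes = (105.678700 − 105) × 60 = 40.72200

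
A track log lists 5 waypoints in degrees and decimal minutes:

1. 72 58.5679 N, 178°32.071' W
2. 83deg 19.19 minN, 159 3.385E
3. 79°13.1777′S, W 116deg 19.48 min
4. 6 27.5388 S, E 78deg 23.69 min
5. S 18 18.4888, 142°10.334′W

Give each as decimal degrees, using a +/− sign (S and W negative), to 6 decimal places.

Point 1:
  Lat: 72 + 58.5679/60 = 72.9761317
  N → positive
  λ: 32.071′ = 0.534517°; total 178.5345167
  hemisphere W, so the sign is −
Point 2:
  φ: 19.19′ = 0.319833°; total 83.3198333
  N → positive
  Longitude: 159 + 3.385/60 = 159.0564167
  E ⇒ keep positive
Point 3:
  φ: 79 + 13.1777/60 = 79.2196283
  hemisphere S, so the sign is −
  Longitude: 116 + 19.48/60 = 116.3246667
  W → negative
Point 4:
  Latitude: 6 + 27.5388/60 = 6.4589800
  S → negative
  Lon: 23.69′ = 0.394833°; total 78.3948333
  E ⇒ keep positive
Point 5:
  Lat: 18.4888′ = 0.308147°; total 18.3081467
  hemisphere S, so the sign is −
  Longitude: 10.334′ = 0.172233°; total 142.1722333
  W ⇒ negate

1. 72.976132, -178.534517
2. 83.319833, 159.056417
3. -79.219628, -116.324667
4. -6.458980, 78.394833
5. -18.308147, -142.172233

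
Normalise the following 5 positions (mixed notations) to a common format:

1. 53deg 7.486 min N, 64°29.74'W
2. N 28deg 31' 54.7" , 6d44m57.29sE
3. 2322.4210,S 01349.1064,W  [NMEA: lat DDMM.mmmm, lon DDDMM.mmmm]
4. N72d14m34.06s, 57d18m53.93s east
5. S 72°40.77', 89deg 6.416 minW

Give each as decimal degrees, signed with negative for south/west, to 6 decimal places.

Point 1:
  Latitude: 7.486′ = 0.124767°; total 53.1247667
  N → positive
  λ: 29.74′ = 0.495667°; total 64.4956667
  W → negative
Point 2:
  Latitude: 28 + 31/60 + 54.7/3600 = 28.5318611
  N → positive
  Longitude: 6° + 44/60 + 57.29/3600 = 6 + 0.733333 + 0.015914 = 6.7492472
  E ⇒ keep positive
Point 3:
  Latitude: split at 2 digits → 23° and 22.421′; 23 + 22.421/60 = 23.3736833
  S ⇒ negate
  Lon: degrees = first 3 digits = 13, minutes = 49.1064; 13 + 49.1064/60 = 13.8184400
  hemisphere W, so the sign is −
Point 4:
  Latitude: 72 + 14/60 + 34.06/3600 = 72.2427944
  N → positive
  Lon: 18′ + 53.93″ = 18.89883′; 57 + 18.89883/60 = 57.3149806
  E → positive
Point 5:
  Latitude: 72 + 40.77/60 = 72.6795000
  S ⇒ negate
  Lon: 89 + 6.416/60 = 89.1069333
  W ⇒ negate

1. 53.124767, -64.495667
2. 28.531861, 6.749247
3. -23.373683, -13.818440
4. 72.242794, 57.314981
5. -72.679500, -89.106933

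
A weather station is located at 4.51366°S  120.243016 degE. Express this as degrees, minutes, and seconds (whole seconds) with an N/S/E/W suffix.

4°30′49″ S, 120°14′35″ E

φ: whole degrees 4; 30.81960′ → 30′ and 49.18″
Longitude: whole degrees 120; 14.58096′ → 14′ and 34.86″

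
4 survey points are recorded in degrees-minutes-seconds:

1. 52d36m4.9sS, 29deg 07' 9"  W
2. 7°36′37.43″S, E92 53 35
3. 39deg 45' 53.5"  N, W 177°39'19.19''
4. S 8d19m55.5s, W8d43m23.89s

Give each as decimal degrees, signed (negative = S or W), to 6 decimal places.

Point 1:
  Latitude: 52° + 36/60 + 4.9/3600 = 52 + 0.600000 + 0.001361 = 52.6013611
  S → negative
  λ: 29° + 7/60 + 9/3600 = 29 + 0.116667 + 0.002500 = 29.1191667
  W ⇒ negate
Point 2:
  Latitude: 7 + 36/60 + 37.43/3600 = 7.6103972
  S → negative
  Longitude: 53′ + 35″ = 53.58333′; 92 + 53.58333/60 = 92.8930556
  E → positive
Point 3:
  Lat: 39° + 45/60 + 53.5/3600 = 39 + 0.750000 + 0.014861 = 39.7648611
  N → positive
  Longitude: 39′ + 19.19″ = 39.31983′; 177 + 39.31983/60 = 177.6553306
  hemisphere W, so the sign is −
Point 4:
  Latitude: 8° + 19/60 + 55.5/3600 = 8 + 0.316667 + 0.015417 = 8.3320833
  hemisphere S, so the sign is −
  Lon: 43′ + 23.89″ = 43.39817′; 8 + 43.39817/60 = 8.7233028
  W ⇒ negate

1. -52.601361, -29.119167
2. -7.610397, 92.893056
3. 39.764861, -177.655331
4. -8.332083, -8.723303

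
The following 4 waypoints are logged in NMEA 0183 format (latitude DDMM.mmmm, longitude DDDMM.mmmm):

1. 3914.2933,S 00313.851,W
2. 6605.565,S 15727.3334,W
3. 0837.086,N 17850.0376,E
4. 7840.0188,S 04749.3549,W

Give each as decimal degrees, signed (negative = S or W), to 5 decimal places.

Point 1:
  Lat: degrees = first 2 digits = 39, minutes = 14.2933; 39 + 14.2933/60 = 39.238222
  S ⇒ negate
  λ: degrees = first 3 digits = 3, minutes = 13.851; 3 + 13.851/60 = 3.230850
  hemisphere W, so the sign is −
Point 2:
  Lat: split at 2 digits → 66° and 5.565′; 66 + 5.565/60 = 66.092750
  hemisphere S, so the sign is −
  Lon: split at 3 digits → 157° and 27.3334′; 157 + 27.3334/60 = 157.455557
  W → negative
Point 3:
  Lat: degrees = first 2 digits = 8, minutes = 37.086; 8 + 37.086/60 = 8.618100
  N ⇒ keep positive
  Lon: split at 3 digits → 178° and 50.0376′; 178 + 50.0376/60 = 178.833960
  E ⇒ keep positive
Point 4:
  Latitude: split at 2 digits → 78° and 40.0188′; 78 + 40.0188/60 = 78.666980
  S ⇒ negate
  Lon: split at 3 digits → 047° and 49.3549′; 47 + 49.3549/60 = 47.822582
  W ⇒ negate

1. -39.23822, -3.23085
2. -66.09275, -157.45556
3. 8.61810, 178.83396
4. -78.66698, -47.82258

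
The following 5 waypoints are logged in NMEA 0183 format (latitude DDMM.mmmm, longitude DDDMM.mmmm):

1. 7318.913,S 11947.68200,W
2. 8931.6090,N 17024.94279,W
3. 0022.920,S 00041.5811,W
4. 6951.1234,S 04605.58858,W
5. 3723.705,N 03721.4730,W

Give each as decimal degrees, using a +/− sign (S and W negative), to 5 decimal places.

1. -73.31522, -119.79470
2. 89.52682, -170.41571
3. -0.38200, -0.69302
4. -69.85206, -46.09314
5. 37.39508, -37.35788

Point 1:
  φ: split at 2 digits → 73° and 18.913′; 73 + 18.913/60 = 73.315217
  S → negative
  Lon: degrees = first 3 digits = 119, minutes = 47.682; 119 + 47.682/60 = 119.794700
  W → negative
Point 2:
  φ: split at 2 digits → 89° and 31.609′; 89 + 31.609/60 = 89.526817
  N ⇒ keep positive
  Longitude: degrees = first 3 digits = 170, minutes = 24.94279; 170 + 24.94279/60 = 170.415713
  W ⇒ negate
Point 3:
  Lat: split at 2 digits → 00° and 22.92′; 0 + 22.92/60 = 0.382000
  hemisphere S, so the sign is −
  Lon: degrees = first 3 digits = 0, minutes = 41.5811; 0 + 41.5811/60 = 0.693018
  W → negative
Point 4:
  Latitude: degrees = first 2 digits = 69, minutes = 51.1234; 69 + 51.1234/60 = 69.852057
  S ⇒ negate
  Longitude: degrees = first 3 digits = 46, minutes = 5.58858; 46 + 5.58858/60 = 46.093143
  W ⇒ negate
Point 5:
  Lat: degrees = first 2 digits = 37, minutes = 23.705; 37 + 23.705/60 = 37.395083
  N → positive
  Longitude: split at 3 digits → 037° and 21.473′; 37 + 21.473/60 = 37.357883
  W ⇒ negate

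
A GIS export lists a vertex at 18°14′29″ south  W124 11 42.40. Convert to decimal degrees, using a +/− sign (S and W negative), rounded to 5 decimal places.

φ: 18° + 14/60 + 29/3600 = 18 + 0.233333 + 0.008056 = 18.241389
S ⇒ negate
λ: 11′ + 42.4″ = 11.70667′; 124 + 11.70667/60 = 124.195111
W ⇒ negate

-18.24139, -124.19511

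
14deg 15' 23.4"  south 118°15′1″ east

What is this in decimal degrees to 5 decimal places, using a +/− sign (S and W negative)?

-14.25650, 118.25028

Latitude: 15′ + 23.4″ = 15.39000′; 14 + 15.39000/60 = 14.256500
hemisphere S, so the sign is −
Lon: 118 + 15/60 + 1/3600 = 118.250278
E → positive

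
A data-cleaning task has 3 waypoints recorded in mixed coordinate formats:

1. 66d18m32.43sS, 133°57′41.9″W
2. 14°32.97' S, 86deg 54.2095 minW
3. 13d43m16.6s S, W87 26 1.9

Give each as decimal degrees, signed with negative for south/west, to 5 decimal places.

1. -66.30901, -133.96164
2. -14.54950, -86.90349
3. -13.72128, -87.43386

Point 1:
  Latitude: 66° + 18/60 + 32.43/3600 = 66 + 0.300000 + 0.009008 = 66.309008
  S → negative
  λ: 57′ + 41.9″ = 57.69833′; 133 + 57.69833/60 = 133.961639
  W ⇒ negate
Point 2:
  φ: 32.97′ = 0.549500°; total 14.549500
  hemisphere S, so the sign is −
  Lon: 86 + 54.2095/60 = 86.903492
  W → negative
Point 3:
  φ: 43′ + 16.6″ = 43.27667′; 13 + 43.27667/60 = 13.721278
  S → negative
  Lon: 26′ + 1.9″ = 26.03167′; 87 + 26.03167/60 = 87.433861
  hemisphere W, so the sign is −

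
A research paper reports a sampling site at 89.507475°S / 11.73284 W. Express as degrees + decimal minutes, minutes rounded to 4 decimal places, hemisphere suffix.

89° 30.4485′ S, 11° 43.9704′ W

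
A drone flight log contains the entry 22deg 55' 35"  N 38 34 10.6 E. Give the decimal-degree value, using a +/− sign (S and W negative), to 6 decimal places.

22.926389, 38.569611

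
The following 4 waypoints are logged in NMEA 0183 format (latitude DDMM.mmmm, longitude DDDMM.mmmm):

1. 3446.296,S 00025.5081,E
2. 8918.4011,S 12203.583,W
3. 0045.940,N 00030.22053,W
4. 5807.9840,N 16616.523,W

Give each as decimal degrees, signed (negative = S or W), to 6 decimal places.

Point 1:
  Latitude: split at 2 digits → 34° and 46.296′; 34 + 46.296/60 = 34.7716000
  hemisphere S, so the sign is −
  Longitude: degrees = first 3 digits = 0, minutes = 25.5081; 0 + 25.5081/60 = 0.4251350
  E → positive
Point 2:
  φ: degrees = first 2 digits = 89, minutes = 18.4011; 89 + 18.4011/60 = 89.3066850
  S → negative
  Lon: split at 3 digits → 122° and 3.583′; 122 + 3.583/60 = 122.0597167
  W ⇒ negate
Point 3:
  Latitude: degrees = first 2 digits = 0, minutes = 45.94; 0 + 45.94/60 = 0.7656667
  N → positive
  Longitude: split at 3 digits → 000° and 30.22053′; 0 + 30.22053/60 = 0.5036755
  W → negative
Point 4:
  Latitude: degrees = first 2 digits = 58, minutes = 7.984; 58 + 7.984/60 = 58.1330667
  N ⇒ keep positive
  Lon: degrees = first 3 digits = 166, minutes = 16.523; 166 + 16.523/60 = 166.2753833
  W → negative

1. -34.771600, 0.425135
2. -89.306685, -122.059717
3. 0.765667, -0.503676
4. 58.133067, -166.275383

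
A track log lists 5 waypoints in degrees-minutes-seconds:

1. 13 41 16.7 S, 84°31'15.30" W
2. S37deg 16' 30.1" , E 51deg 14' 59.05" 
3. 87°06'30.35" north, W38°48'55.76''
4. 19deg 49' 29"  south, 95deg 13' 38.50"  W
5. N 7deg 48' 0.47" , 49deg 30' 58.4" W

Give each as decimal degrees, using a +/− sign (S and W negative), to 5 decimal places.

1. -13.68797, -84.52092
2. -37.27503, 51.24974
3. 87.10843, -38.81549
4. -19.82472, -95.22736
5. 7.80013, -49.51622

Point 1:
  Latitude: 13° + 41/60 + 16.7/3600 = 13 + 0.683333 + 0.004639 = 13.687972
  hemisphere S, so the sign is −
  λ: 31′ + 15.3″ = 31.25500′; 84 + 31.25500/60 = 84.520917
  W → negative
Point 2:
  Lat: 16′ + 30.1″ = 16.50167′; 37 + 16.50167/60 = 37.275028
  S ⇒ negate
  Longitude: 14′ + 59.05″ = 14.98417′; 51 + 14.98417/60 = 51.249736
  E ⇒ keep positive
Point 3:
  Latitude: 87 + 6/60 + 30.35/3600 = 87.108431
  N → positive
  Longitude: 48′ + 55.76″ = 48.92933′; 38 + 48.92933/60 = 38.815489
  W → negative
Point 4:
  Lat: 49′ + 29″ = 49.48333′; 19 + 49.48333/60 = 19.824722
  hemisphere S, so the sign is −
  Lon: 95 + 13/60 + 38.5/3600 = 95.227361
  W ⇒ negate
Point 5:
  Latitude: 7 + 48/60 + 0.47/3600 = 7.800131
  N → positive
  Longitude: 49 + 30/60 + 58.4/3600 = 49.516222
  hemisphere W, so the sign is −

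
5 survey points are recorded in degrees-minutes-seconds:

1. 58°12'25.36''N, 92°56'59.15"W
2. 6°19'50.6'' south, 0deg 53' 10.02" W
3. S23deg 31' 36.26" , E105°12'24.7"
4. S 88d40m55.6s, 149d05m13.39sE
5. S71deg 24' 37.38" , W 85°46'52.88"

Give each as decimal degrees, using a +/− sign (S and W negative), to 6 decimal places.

Point 1:
  φ: 58 + 12/60 + 25.36/3600 = 58.2070444
  N → positive
  Longitude: 92 + 56/60 + 59.15/3600 = 92.9497639
  hemisphere W, so the sign is −
Point 2:
  φ: 6° + 19/60 + 50.6/3600 = 6 + 0.316667 + 0.014056 = 6.3307222
  hemisphere S, so the sign is −
  Longitude: 0° + 53/60 + 10.02/3600 = 0 + 0.883333 + 0.002783 = 0.8861167
  W → negative
Point 3:
  Lat: 23° + 31/60 + 36.26/3600 = 23 + 0.516667 + 0.010072 = 23.5267389
  S → negative
  Lon: 105 + 12/60 + 24.7/3600 = 105.2068611
  E → positive
Point 4:
  Latitude: 88° + 40/60 + 55.6/3600 = 88 + 0.666667 + 0.015444 = 88.6821111
  S → negative
  λ: 149° + 5/60 + 13.39/3600 = 149 + 0.083333 + 0.003719 = 149.0870528
  E ⇒ keep positive
Point 5:
  Lat: 71° + 24/60 + 37.38/3600 = 71 + 0.400000 + 0.010383 = 71.4103833
  hemisphere S, so the sign is −
  Longitude: 85 + 46/60 + 52.88/3600 = 85.7813556
  hemisphere W, so the sign is −

1. 58.207044, -92.949764
2. -6.330722, -0.886117
3. -23.526739, 105.206861
4. -88.682111, 149.087053
5. -71.410383, -85.781356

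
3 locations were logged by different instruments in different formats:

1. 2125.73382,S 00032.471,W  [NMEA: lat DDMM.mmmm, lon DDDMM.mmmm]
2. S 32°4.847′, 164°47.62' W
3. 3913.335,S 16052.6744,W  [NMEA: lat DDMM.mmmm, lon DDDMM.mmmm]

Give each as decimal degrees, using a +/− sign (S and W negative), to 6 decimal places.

1. -21.428897, -0.541183
2. -32.080783, -164.793667
3. -39.222250, -160.877907

Point 1:
  Latitude: split at 2 digits → 21° and 25.73382′; 21 + 25.73382/60 = 21.4288970
  hemisphere S, so the sign is −
  Longitude: degrees = first 3 digits = 0, minutes = 32.471; 0 + 32.471/60 = 0.5411833
  hemisphere W, so the sign is −
Point 2:
  φ: 4.847′ = 0.080783°; total 32.0807833
  S ⇒ negate
  λ: 47.62′ = 0.793667°; total 164.7936667
  W → negative
Point 3:
  Latitude: degrees = first 2 digits = 39, minutes = 13.335; 39 + 13.335/60 = 39.2222500
  S ⇒ negate
  Lon: split at 3 digits → 160° and 52.6744′; 160 + 52.6744/60 = 160.8779067
  W ⇒ negate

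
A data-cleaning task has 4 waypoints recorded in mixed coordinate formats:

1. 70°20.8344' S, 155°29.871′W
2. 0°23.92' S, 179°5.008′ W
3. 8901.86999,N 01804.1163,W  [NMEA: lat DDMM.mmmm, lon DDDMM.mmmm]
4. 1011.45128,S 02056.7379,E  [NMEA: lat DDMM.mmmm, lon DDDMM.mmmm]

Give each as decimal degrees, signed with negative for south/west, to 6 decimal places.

1. -70.347240, -155.497850
2. -0.398667, -179.083467
3. 89.031167, -18.068605
4. -10.190855, 20.945632

Point 1:
  Latitude: 70 + 20.8344/60 = 70.3472400
  S ⇒ negate
  Longitude: 29.871′ = 0.497850°; total 155.4978500
  W → negative
Point 2:
  Latitude: 23.92′ = 0.398667°; total 0.3986667
  S → negative
  Longitude: 179 + 5.008/60 = 179.0834667
  W → negative
Point 3:
  φ: split at 2 digits → 89° and 1.86999′; 89 + 1.86999/60 = 89.0311665
  N → positive
  Lon: degrees = first 3 digits = 18, minutes = 4.1163; 18 + 4.1163/60 = 18.0686050
  hemisphere W, so the sign is −
Point 4:
  Latitude: degrees = first 2 digits = 10, minutes = 11.45128; 10 + 11.45128/60 = 10.1908547
  S ⇒ negate
  λ: split at 3 digits → 020° and 56.7379′; 20 + 56.7379/60 = 20.9456317
  E → positive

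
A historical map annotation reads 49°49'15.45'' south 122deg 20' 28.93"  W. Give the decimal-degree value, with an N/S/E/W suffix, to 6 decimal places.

49.820958° S, 122.341369° W

Latitude: 49′ + 15.45″ = 49.25750′; 49 + 49.25750/60 = 49.8209583
Lon: 20′ + 28.93″ = 20.48217′; 122 + 20.48217/60 = 122.3413694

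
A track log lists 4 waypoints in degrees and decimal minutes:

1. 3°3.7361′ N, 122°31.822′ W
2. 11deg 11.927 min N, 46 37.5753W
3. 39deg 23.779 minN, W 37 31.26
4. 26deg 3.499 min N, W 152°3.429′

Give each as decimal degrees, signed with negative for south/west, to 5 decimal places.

1. 3.06227, -122.53037
2. 11.19878, -46.62626
3. 39.39632, -37.52100
4. 26.05832, -152.05715

Point 1:
  Latitude: 3.7361′ = 0.062268°; total 3.062268
  N ⇒ keep positive
  λ: 31.822′ = 0.530367°; total 122.530367
  W → negative
Point 2:
  φ: 11.927′ = 0.198783°; total 11.198783
  N ⇒ keep positive
  λ: 46 + 37.5753/60 = 46.626255
  W → negative
Point 3:
  Latitude: 23.779′ = 0.396317°; total 39.396317
  N ⇒ keep positive
  Lon: 37 + 31.26/60 = 37.521000
  W ⇒ negate
Point 4:
  Lat: 26 + 3.499/60 = 26.058317
  N ⇒ keep positive
  Lon: 152 + 3.429/60 = 152.057150
  W → negative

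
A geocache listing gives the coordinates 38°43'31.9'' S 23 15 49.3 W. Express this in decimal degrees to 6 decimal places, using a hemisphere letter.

38.725528° S, 23.263694° W

φ: 43′ + 31.9″ = 43.53167′; 38 + 43.53167/60 = 38.7255278
λ: 23° + 15/60 + 49.3/3600 = 23 + 0.250000 + 0.013694 = 23.2636944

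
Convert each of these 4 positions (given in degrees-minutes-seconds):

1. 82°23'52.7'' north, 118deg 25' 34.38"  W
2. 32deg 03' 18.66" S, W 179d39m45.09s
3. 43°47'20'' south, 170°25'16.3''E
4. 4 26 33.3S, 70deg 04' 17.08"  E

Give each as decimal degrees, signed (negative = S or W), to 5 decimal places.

1. 82.39797, -118.42622
2. -32.05518, -179.66253
3. -43.78889, 170.42119
4. -4.44258, 70.07141

Point 1:
  Latitude: 23′ + 52.7″ = 23.87833′; 82 + 23.87833/60 = 82.397972
  N ⇒ keep positive
  λ: 25′ + 34.38″ = 25.57300′; 118 + 25.57300/60 = 118.426217
  W ⇒ negate
Point 2:
  φ: 3′ + 18.66″ = 3.31100′; 32 + 3.31100/60 = 32.055183
  hemisphere S, so the sign is −
  λ: 179° + 39/60 + 45.09/3600 = 179 + 0.650000 + 0.012525 = 179.662525
  W → negative
Point 3:
  Latitude: 43 + 47/60 + 20/3600 = 43.788889
  S ⇒ negate
  Lon: 170 + 25/60 + 16.3/3600 = 170.421194
  E → positive
Point 4:
  Lat: 4 + 26/60 + 33.3/3600 = 4.442583
  S ⇒ negate
  Longitude: 70 + 4/60 + 17.08/3600 = 70.071411
  E ⇒ keep positive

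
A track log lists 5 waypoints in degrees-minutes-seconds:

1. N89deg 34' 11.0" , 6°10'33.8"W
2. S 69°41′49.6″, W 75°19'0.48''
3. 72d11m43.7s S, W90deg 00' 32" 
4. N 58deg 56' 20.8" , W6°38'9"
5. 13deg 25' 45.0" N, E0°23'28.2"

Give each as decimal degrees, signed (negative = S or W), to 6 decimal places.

1. 89.569722, -6.176056
2. -69.697111, -75.316800
3. -72.195472, -90.008889
4. 58.939111, -6.635833
5. 13.429167, 0.391167

Point 1:
  φ: 34′ + 11″ = 34.18333′; 89 + 34.18333/60 = 89.5697222
  N → positive
  Lon: 6° + 10/60 + 33.8/3600 = 6 + 0.166667 + 0.009389 = 6.1760556
  W → negative
Point 2:
  φ: 69 + 41/60 + 49.6/3600 = 69.6971111
  S → negative
  Longitude: 19′ + 0.48″ = 19.00800′; 75 + 19.00800/60 = 75.3168000
  W ⇒ negate
Point 3:
  φ: 11′ + 43.7″ = 11.72833′; 72 + 11.72833/60 = 72.1954722
  hemisphere S, so the sign is −
  Lon: 90° + 0/60 + 32/3600 = 90 + 0.000000 + 0.008889 = 90.0088889
  W ⇒ negate
Point 4:
  Latitude: 58 + 56/60 + 20.8/3600 = 58.9391111
  N ⇒ keep positive
  λ: 6 + 38/60 + 9/3600 = 6.6358333
  W ⇒ negate
Point 5:
  Lat: 25′ + 45″ = 25.75000′; 13 + 25.75000/60 = 13.4291667
  N → positive
  λ: 23′ + 28.2″ = 23.47000′; 0 + 23.47000/60 = 0.3911667
  E → positive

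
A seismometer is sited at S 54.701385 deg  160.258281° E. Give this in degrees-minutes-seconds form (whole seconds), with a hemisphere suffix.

54°42′5″ S, 160°15′30″ E

φ: 0.701385° → 42.08310′; 0.08310 × 60 = 4.99″
Longitude: whole degrees 160; 15.49686′ → 15′ and 29.81″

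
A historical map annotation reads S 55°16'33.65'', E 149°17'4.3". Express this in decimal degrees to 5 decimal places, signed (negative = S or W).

-55.27601, 149.28453

Lat: 55 + 16/60 + 33.65/3600 = 55.276014
S ⇒ negate
Longitude: 17′ + 4.3″ = 17.07167′; 149 + 17.07167/60 = 149.284528
E ⇒ keep positive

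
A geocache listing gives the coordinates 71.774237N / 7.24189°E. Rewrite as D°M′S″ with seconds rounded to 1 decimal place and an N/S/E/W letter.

71°46′27.3″ N, 7°14′30.8″ E

φ: 0.774237° → 46.45422′; 0.45422 × 60 = 27.253″
Longitude: whole degrees 7; 14.51340′ → 14′ and 30.804″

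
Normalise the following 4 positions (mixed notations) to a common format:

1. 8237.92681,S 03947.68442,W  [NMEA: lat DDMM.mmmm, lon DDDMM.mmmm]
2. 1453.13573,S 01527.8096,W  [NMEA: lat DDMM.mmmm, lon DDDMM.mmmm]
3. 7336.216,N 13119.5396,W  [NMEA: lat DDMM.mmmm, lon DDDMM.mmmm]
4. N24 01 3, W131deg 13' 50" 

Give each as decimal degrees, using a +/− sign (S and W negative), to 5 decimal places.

1. -82.63211, -39.79474
2. -14.88560, -15.46349
3. 73.60360, -131.32566
4. 24.01750, -131.23056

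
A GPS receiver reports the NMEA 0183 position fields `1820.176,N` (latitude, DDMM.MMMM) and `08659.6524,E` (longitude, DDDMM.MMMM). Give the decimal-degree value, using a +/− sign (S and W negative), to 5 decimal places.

18.33627, 86.99421

φ: split at 2 digits → 18° and 20.176′; 18 + 20.176/60 = 18.336267
N ⇒ keep positive
Lon: degrees = first 3 digits = 86, minutes = 59.6524; 86 + 59.6524/60 = 86.994207
E ⇒ keep positive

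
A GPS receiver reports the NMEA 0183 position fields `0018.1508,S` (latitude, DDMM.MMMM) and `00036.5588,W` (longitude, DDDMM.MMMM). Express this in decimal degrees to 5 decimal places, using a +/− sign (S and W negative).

-0.30251, -0.60931

Lat: split at 2 digits → 00° and 18.1508′; 0 + 18.1508/60 = 0.302513
S → negative
Lon: split at 3 digits → 000° and 36.5588′; 0 + 36.5588/60 = 0.609313
W ⇒ negate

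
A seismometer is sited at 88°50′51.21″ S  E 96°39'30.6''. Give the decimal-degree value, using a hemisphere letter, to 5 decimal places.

88.84756° S, 96.65850° E

φ: 88° + 50/60 + 51.21/3600 = 88 + 0.833333 + 0.014225 = 88.847558
Longitude: 96° + 39/60 + 30.6/3600 = 96 + 0.650000 + 0.008500 = 96.658500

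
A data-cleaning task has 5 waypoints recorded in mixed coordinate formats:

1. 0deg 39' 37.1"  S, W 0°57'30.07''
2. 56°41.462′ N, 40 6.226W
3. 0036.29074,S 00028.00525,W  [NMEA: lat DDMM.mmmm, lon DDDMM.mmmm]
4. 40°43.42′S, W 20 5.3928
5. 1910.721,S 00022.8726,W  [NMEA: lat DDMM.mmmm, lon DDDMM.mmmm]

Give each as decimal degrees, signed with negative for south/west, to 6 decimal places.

1. -0.660306, -0.958353
2. 56.691033, -40.103767
3. -0.604846, -0.466754
4. -40.723667, -20.089880
5. -19.178683, -0.381210

Point 1:
  Latitude: 39′ + 37.1″ = 39.61833′; 0 + 39.61833/60 = 0.6603056
  S → negative
  Lon: 0 + 57/60 + 30.07/3600 = 0.9583528
  W → negative
Point 2:
  Lat: 41.462′ = 0.691033°; total 56.6910333
  N ⇒ keep positive
  Lon: 40 + 6.226/60 = 40.1037667
  W ⇒ negate
Point 3:
  Latitude: degrees = first 2 digits = 0, minutes = 36.29074; 0 + 36.29074/60 = 0.6048457
  hemisphere S, so the sign is −
  λ: split at 3 digits → 000° and 28.00525′; 0 + 28.00525/60 = 0.4667542
  hemisphere W, so the sign is −
Point 4:
  φ: 40 + 43.42/60 = 40.7236667
  S → negative
  λ: 5.3928′ = 0.089880°; total 20.0898800
  hemisphere W, so the sign is −
Point 5:
  Lat: split at 2 digits → 19° and 10.721′; 19 + 10.721/60 = 19.1786833
  S → negative
  λ: degrees = first 3 digits = 0, minutes = 22.8726; 0 + 22.8726/60 = 0.3812100
  W ⇒ negate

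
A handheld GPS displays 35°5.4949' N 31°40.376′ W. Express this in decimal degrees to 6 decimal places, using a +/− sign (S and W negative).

Latitude: 5.4949′ = 0.091582°; total 35.0915817
N → positive
λ: 40.376′ = 0.672933°; total 31.6729333
W → negative

35.091582, -31.672933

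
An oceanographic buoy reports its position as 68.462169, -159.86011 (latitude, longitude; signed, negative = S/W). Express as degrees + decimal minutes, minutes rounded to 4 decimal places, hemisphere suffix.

68° 27.7301′ N, 159° 51.6066′ W

Lat: fractional part 0.462169 → 27.730140 minutes
Longitude is negative → W; |value| = 159.860110
Lon: minutes = (159.860110 − 159) × 60 = 51.606600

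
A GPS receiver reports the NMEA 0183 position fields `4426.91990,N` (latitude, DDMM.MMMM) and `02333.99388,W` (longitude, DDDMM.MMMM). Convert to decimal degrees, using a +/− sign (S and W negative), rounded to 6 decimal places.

44.448665, -23.566565

Lat: degrees = first 2 digits = 44, minutes = 26.9199; 44 + 26.9199/60 = 44.4486650
N ⇒ keep positive
Lon: split at 3 digits → 023° and 33.99388′; 23 + 33.99388/60 = 23.5665647
W → negative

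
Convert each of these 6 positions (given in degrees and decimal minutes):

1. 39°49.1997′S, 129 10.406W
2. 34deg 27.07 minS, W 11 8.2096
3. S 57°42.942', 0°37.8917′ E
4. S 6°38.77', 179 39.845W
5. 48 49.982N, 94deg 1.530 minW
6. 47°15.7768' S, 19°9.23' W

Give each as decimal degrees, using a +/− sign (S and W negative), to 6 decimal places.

1. -39.819995, -129.173433
2. -34.451167, -11.136827
3. -57.715700, 0.631528
4. -6.646167, -179.664083
5. 48.833033, -94.025500
6. -47.262947, -19.153833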